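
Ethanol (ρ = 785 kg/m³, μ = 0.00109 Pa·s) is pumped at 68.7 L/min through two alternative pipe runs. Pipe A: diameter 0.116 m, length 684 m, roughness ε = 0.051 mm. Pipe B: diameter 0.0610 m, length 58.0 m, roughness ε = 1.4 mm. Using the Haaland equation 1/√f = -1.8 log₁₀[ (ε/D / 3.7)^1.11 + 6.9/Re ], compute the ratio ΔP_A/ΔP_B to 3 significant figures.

Pipe A: V = Q/A = 0.001145/0.01057 = 0.1083 m/s; Re = 9051; ε/D = 0.00044; Haaland → f = 0.03225; ΔP_A = f(L/D)(ρV²/2) = 876.2 Pa.
Pipe B: V = Q/A = 0.001145/0.002922 = 0.3918 m/s; Re = 1.721e+04; ε/D = 0.023; Haaland → f = 0.05342; ΔP_B = f(L/D)(ρV²/2) = 3060 Pa.
ΔP_A/ΔP_B = 876.2/3060 = 0.286.

ΔP_A/ΔP_B ≈ 0.286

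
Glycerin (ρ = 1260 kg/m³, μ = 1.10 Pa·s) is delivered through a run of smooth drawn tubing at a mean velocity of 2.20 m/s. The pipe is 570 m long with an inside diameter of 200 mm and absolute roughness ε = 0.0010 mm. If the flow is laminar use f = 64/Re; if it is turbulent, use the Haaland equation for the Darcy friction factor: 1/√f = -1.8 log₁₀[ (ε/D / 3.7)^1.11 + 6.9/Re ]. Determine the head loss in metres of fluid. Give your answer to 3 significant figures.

h_f ≈ 89.3 m

Reynolds number Re = ρVD/μ = 1260 · 2.2 · 0.2 / 1.1 = 504.
Re < 2300 → laminar flow, so f = 64/Re = 64/504 = 0.127 (the turbulent correlation is not needed).
Darcy-Weisbach: ΔP = f(L/D)(ρV²/2) = 0.127·(570/0.2)·(1260·2.2²/2) = 0.127·2850·3049 = 1.104e+06 Pa.
Head loss h_f = ΔP/(ρg) = 1.104e+06/(1260·9.81) = 89.3 m.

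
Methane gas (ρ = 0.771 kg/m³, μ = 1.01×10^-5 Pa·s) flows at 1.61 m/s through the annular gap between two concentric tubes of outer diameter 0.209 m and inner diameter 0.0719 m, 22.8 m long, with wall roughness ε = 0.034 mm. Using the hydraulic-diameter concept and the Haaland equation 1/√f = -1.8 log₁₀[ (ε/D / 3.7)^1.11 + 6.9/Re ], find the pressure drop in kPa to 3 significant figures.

ΔP ≈ 0.00453 kPa

Hydraulic diameter D_h = 4A/P = D_o - D_i = 0.209 - 0.0719 = 0.1371 m.
Re = ρVD_h/μ = 0.771·1.61·0.1371/1.01e-05 = 1.685e+04.
ε/D_h = 3.4e-05/0.1371 = 0.000248; Haaland gives 1/√f = -1.8 log₁₀[2.33e-05+0.000409] = 6.055, so f = 0.02728.
ΔP = f(L/D_h)(ρV²/2) = 0.02728·22.8/0.1371·0.9993 = 4.533 Pa.
ΔP = 0.00453 kPa.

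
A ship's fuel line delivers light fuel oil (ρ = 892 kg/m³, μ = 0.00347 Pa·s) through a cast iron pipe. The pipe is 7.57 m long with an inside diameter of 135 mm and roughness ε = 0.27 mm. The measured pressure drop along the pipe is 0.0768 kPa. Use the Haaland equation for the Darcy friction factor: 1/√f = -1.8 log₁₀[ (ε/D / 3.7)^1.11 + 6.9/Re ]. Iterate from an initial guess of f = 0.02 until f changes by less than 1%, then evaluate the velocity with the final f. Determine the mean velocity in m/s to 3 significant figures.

Rearranging Darcy-Weisbach: V = √(2·ΔP·D/(f·L·ρ)). With ε/D = 0.00027/0.135 = 0.002, iterate starting from f = 0.02:
  f = 0.02 → V = √(2·76.8·0.135/(0.02·7.57·892)) = 0.3918 m/s; Re = ρVD/μ = 1.36e+04; f → 0.03153
  f = 0.03153 → V = 0.3121 m/s; Re = 1.083e+04; f → 0.03299
  f = 0.03299 → V = 0.3051 m/s; Re = 1.059e+04; f → 0.03314
Converged (Δf/f < 1%). With the final f = 0.03314: V = √(2·76.8·0.135/(0.03314·7.57·892)) = 0.3044 m/s.

V ≈ 0.304 m/s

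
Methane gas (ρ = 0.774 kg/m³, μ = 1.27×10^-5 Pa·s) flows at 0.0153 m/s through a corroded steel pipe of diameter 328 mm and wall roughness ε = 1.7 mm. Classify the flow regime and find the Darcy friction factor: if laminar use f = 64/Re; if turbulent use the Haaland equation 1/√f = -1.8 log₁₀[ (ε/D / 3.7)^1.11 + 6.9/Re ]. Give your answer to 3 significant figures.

Re = ρVD/μ = 0.774·0.0153·0.328/1.27e-05 = 305.8.
Re < 2300 → laminar, so f = 64/Re = 0.2093 (roughness is irrelevant in laminar flow).

f ≈ 0.209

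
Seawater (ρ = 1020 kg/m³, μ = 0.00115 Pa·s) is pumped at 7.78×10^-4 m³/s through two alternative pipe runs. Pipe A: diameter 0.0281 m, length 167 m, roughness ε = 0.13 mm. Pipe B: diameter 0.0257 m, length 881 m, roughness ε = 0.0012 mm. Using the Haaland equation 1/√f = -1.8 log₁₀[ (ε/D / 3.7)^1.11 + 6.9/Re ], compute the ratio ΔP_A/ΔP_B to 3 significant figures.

ΔP_A/ΔP_B ≈ 0.173

Pipe A: V = Q/A = 0.000778/0.0006202 = 1.255 m/s; Re = 3.127e+04; ε/D = 0.00463; Haaland → f = 0.03241; ΔP_A = f(L/D)(ρV²/2) = 1.546e+05 Pa.
Pipe B: V = Q/A = 0.000778/0.0005187 = 1.5 m/s; Re = 3.419e+04; ε/D = 4.67e-05; Haaland → f = 0.0227; ΔP_B = f(L/D)(ρV²/2) = 8.927e+05 Pa.
ΔP_A/ΔP_B = 1.546e+05/8.927e+05 = 0.173.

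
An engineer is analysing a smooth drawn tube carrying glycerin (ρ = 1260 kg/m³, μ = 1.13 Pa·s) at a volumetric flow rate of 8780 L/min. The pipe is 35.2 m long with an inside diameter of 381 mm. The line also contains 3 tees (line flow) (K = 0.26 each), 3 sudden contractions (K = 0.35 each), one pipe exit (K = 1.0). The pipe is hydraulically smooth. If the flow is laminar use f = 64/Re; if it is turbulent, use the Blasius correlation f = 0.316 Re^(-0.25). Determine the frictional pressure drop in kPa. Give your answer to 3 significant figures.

ΔP ≈ 14.2 kPa

Q = 8780 L/min = 8780/60000 = 0.1463 m³/s.
Cross-sectional area A = πD²/4 = π(0.381)²/4 = 0.114 m²; mean velocity V = Q/A = 0.1463/0.114 = 1.284 m/s.
Reynolds number Re = ρVD/μ = 1260 · 1.284 · 0.381 / 1.13 = 545.3.
Re < 2300 → laminar flow, so f = 64/Re = 64/545.3 = 0.1174 (the turbulent correlation is not needed).
Total minor-loss coefficient ΣK = 3·0.26 + 3·0.35 + 1·1 = 2.83.
ΔP = [f·L/D + ΣK]·(ρV²/2) = [0.1174·35.2/0.381 + 2.83]·(1260·1.284²/2) = [10.84 + 2.83]·1038 = 1.419e+04 Pa.
ΔP = 1.419e+04 Pa = 14.2 kPa.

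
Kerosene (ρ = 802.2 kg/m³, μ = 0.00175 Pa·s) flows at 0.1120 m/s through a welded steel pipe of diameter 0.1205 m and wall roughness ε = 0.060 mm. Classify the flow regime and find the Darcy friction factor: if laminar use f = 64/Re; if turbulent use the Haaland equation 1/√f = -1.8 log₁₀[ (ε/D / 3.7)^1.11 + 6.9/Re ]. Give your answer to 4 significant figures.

Re = ρVD/μ = 802.2·0.112·0.1205/0.00175 = 6187.
Re > 4000 → turbulent. ε/D = 6e-05/0.1205 = 0.000498; Haaland: 1/√f = -1.8 log₁₀[5.05e-05 + 0.00112] = 5.28, so f = 0.03587.

f ≈ 0.03587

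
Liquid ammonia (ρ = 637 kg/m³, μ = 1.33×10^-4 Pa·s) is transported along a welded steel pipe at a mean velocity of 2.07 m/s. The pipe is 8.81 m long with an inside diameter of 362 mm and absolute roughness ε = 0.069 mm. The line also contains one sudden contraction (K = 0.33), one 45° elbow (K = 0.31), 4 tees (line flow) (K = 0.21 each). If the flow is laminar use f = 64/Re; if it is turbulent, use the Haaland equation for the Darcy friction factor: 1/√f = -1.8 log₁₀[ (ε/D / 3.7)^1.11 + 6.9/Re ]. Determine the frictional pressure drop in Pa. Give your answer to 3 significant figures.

Reynolds number Re = ρVD/μ = 637 · 2.07 · 0.362 / 0.000133 = 3.589e+06.
Re > 4000 → turbulent. Relative roughness ε/D = 6.9e-05/0.362 = 0.000191. Haaland: 1/√f = -1.8 log₁₀[(0.000191/3.7)^1.11 + 6.9/3.589e+06] = -1.8 log₁₀[1.74e-05 + 1.92e-06] = 8.486, so f = 0.01389.
Total minor-loss coefficient ΣK = 1·0.33 + 1·0.31 + 4·0.21 = 1.48.
ΔP = [f·L/D + ΣK]·(ρV²/2) = [0.01389·8.81/0.362 + 1.48]·(637·2.07²/2) = [0.338 + 1.48]·1365 = 2481 Pa.

ΔP ≈ 2480 Pa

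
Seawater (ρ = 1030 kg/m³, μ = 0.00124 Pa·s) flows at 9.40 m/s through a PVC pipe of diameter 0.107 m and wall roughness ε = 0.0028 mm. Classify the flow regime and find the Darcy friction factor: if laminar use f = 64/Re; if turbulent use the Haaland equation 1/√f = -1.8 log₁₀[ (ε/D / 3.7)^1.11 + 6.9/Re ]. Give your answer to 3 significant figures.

Re = ρVD/μ = 1030·9.4·0.107/0.00124 = 8.355e+05.
Re > 4000 → turbulent. ε/D = 2.8e-06/0.107 = 2.62e-05; Haaland: 1/√f = -1.8 log₁₀[1.92e-06 + 8.26e-06] = 8.986, so f = 0.01238.

f ≈ 0.0124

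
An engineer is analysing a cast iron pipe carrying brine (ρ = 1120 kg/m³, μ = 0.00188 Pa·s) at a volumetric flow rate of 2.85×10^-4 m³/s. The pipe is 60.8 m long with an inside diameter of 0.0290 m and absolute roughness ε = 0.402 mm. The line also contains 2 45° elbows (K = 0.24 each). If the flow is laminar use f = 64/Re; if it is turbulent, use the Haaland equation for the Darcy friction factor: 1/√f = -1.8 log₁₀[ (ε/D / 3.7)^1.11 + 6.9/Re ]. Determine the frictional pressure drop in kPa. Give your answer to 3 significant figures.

ΔP ≈ 10.6 kPa

Cross-sectional area A = πD²/4 = π(0.029)²/4 = 0.0006605 m²; mean velocity V = Q/A = 0.000285/0.0006605 = 0.4315 m/s.
Reynolds number Re = ρVD/μ = 1120 · 0.4315 · 0.029 / 0.00188 = 7454.
Re > 4000 → turbulent. Relative roughness ε/D = 0.000402/0.029 = 0.0139. Haaland: 1/√f = -1.8 log₁₀[(0.0139/3.7)^1.11 + 6.9/7454] = -1.8 log₁₀[0.00203 + 0.000926] = 4.554, so f = 0.04822.
Total minor-loss coefficient ΣK = 2·0.24 = 0.48.
ΔP = [f·L/D + ΣK]·(ρV²/2) = [0.04822·60.8/0.029 + 0.48]·(1120·0.4315²/2) = [101.1 + 0.48]·104.3 = 1.059e+04 Pa.
ΔP = 1.059e+04 Pa = 10.6 kPa.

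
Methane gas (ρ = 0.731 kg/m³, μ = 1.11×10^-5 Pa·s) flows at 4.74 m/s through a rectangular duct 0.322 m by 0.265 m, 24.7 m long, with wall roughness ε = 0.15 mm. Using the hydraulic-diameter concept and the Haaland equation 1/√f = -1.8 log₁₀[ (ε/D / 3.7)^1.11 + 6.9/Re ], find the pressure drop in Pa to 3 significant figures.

ΔP ≈ 14.2 Pa

Hydraulic diameter D_h = 4A/P = 4·(0.322·0.265)/(2·(0.322+0.265)) = 0.3413/1.174 = 0.2907 m.
Re = ρVD_h/μ = 0.731·4.74·0.2907/1.11e-05 = 9.075e+04.
ε/D_h = 0.00015/0.2907 = 0.000516; Haaland gives 1/√f = -1.8 log₁₀[5.25e-05+7.6e-05] = 7.004, so f = 0.02039.
ΔP = f(L/D_h)(ρV²/2) = 0.02039·24.7/0.2907·8.212 = 14.22 Pa.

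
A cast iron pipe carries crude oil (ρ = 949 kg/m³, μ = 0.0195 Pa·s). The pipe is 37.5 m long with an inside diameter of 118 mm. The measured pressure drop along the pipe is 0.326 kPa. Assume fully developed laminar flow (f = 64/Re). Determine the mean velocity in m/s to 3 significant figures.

For laminar flow, f = 64/Re with Re = ρVD/μ, so Darcy-Weisbach reduces to ΔP = 32μLV/D². Solving for V: V = ΔP·D²/(32μL) = 326·(0.118)²/(32·0.0195·37.5) = 0.194 m/s.
Check: Re = ρVD/μ = 949·0.194·0.118/0.0195 = 1114 < 2300, so the laminar assumption holds.

V ≈ 0.194 m/s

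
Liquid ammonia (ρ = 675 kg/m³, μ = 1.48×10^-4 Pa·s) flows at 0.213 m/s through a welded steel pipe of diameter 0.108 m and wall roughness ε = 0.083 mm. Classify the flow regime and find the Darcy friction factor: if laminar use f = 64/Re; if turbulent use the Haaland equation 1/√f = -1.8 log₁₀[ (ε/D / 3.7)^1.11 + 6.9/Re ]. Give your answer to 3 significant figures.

f ≈ 0.0210

Re = ρVD/μ = 675·0.213·0.108/0.000148 = 1.049e+05.
Re > 4000 → turbulent. ε/D = 8.3e-05/0.108 = 0.000769; Haaland: 1/√f = -1.8 log₁₀[8.17e-05 + 6.58e-05] = 6.896, so f = 0.02103.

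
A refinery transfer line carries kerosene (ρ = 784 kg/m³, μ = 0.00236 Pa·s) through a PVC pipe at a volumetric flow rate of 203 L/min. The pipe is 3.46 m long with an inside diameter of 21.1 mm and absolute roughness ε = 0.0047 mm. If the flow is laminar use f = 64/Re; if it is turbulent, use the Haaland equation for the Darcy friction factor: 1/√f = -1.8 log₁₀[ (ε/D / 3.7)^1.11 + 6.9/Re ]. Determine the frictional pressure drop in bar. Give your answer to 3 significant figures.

ΔP ≈ 1.21 bar

Q = 203 L/min = 203/60000 = 0.003383 m³/s.
Cross-sectional area A = πD²/4 = π(0.0211)²/4 = 0.0003497 m²; mean velocity V = Q/A = 0.003383/0.0003497 = 9.676 m/s.
Reynolds number Re = ρVD/μ = 784 · 9.676 · 0.0211 / 0.00236 = 6.782e+04.
Re > 4000 → turbulent. Relative roughness ε/D = 4.7e-06/0.0211 = 0.000223. Haaland: 1/√f = -1.8 log₁₀[(0.000223/3.7)^1.11 + 6.9/6.782e+04] = -1.8 log₁₀[2.07e-05 + 0.000102] = 7.042, so f = 0.02017.
Darcy-Weisbach: ΔP = f(L/D)(ρV²/2) = 0.02017·(3.46/0.0211)·(784·9.676²/2) = 0.02017·164·3.67e+04 = 1.214e+05 Pa.
ΔP = 1.214e+05 Pa = 1.21 bar.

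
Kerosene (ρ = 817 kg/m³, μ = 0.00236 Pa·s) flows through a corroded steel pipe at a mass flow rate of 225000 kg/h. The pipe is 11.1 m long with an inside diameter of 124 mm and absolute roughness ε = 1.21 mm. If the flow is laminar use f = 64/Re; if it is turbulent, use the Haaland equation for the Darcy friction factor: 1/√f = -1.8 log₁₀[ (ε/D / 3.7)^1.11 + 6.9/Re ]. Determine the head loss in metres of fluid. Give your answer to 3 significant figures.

h_f ≈ 6.93 m

ṁ = 225000 kg/h = 225000/3600 = 62.5 kg/s.
A = πD²/4 = π(0.124)²/4 = 0.01208 m²; mean velocity V = ṁ/(ρA) = 62.5/(817 · 0.01208) = 6.335 m/s.
Reynolds number Re = ρVD/μ = 817 · 6.335 · 0.124 / 0.00236 = 2.719e+05.
Re > 4000 → turbulent. Relative roughness ε/D = 0.00121/0.124 = 0.00976. Haaland: 1/√f = -1.8 log₁₀[(0.00976/3.7)^1.11 + 6.9/2.719e+05] = -1.8 log₁₀[0.00137 + 2.54e-05] = 5.138, so f = 0.03788.
Darcy-Weisbach: ΔP = f(L/D)(ρV²/2) = 0.03788·(11.1/0.124)·(817·6.335²/2) = 0.03788·89.52·1.639e+04 = 5.558e+04 Pa.
Head loss h_f = ΔP/(ρg) = 5.558e+04/(817·9.81) = 6.93 m.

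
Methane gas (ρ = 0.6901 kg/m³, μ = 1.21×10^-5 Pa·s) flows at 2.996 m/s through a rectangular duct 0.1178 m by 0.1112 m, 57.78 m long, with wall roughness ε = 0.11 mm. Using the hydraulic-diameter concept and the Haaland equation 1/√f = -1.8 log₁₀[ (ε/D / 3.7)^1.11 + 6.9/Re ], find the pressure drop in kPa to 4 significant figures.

ΔP ≈ 0.04329 kPa

Hydraulic diameter D_h = 4A/P = 4·(0.1178·0.1112)/(2·(0.1178+0.1112)) = 0.0524/0.458 = 0.1144 m.
Re = ρVD_h/μ = 0.6901·2.996·0.1144/1.21e-05 = 1.955e+04.
ε/D_h = 0.00011/0.1144 = 0.000961; Haaland gives 1/√f = -1.8 log₁₀[0.000105+0.000353] = 6.011, so f = 0.02768.
ΔP = f(L/D_h)(ρV²/2) = 0.02768·57.78/0.1144·3.097 = 43.29 Pa.
ΔP = 0.04329 kPa.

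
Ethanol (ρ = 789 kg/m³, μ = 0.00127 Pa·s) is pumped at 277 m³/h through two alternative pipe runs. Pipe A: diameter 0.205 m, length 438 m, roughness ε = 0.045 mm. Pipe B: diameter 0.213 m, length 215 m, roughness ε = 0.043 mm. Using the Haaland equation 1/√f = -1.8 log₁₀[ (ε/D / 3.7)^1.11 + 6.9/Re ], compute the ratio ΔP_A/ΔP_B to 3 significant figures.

ΔP_A/ΔP_B ≈ 2.48

Pipe A: V = Q/A = 0.07694/0.03301 = 2.331 m/s; Re = 2.969e+05; ε/D = 0.00022; Haaland → f = 0.01623; ΔP_A = f(L/D)(ρV²/2) = 7.435e+04 Pa.
Pipe B: V = Q/A = 0.07694/0.03563 = 2.159 m/s; Re = 2.857e+05; ε/D = 0.000202; Haaland → f = 0.01616; ΔP_B = f(L/D)(ρV²/2) = 3.001e+04 Pa.
ΔP_A/ΔP_B = 7.435e+04/3.001e+04 = 2.48.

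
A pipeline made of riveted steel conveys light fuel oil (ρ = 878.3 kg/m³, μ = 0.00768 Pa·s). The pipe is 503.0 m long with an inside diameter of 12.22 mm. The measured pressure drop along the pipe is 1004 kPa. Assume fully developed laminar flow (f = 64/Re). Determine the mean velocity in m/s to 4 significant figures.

For laminar flow, f = 64/Re with Re = ρVD/μ, so Darcy-Weisbach reduces to ΔP = 32μLV/D². Solving for V: V = ΔP·D²/(32μL) = 1.004e+06·(0.01222)²/(32·0.00768·503) = 1.213 m/s.
Check: Re = ρVD/μ = 878.3·1.213·0.01222/0.00768 = 1695 < 2300, so the laminar assumption holds.

V ≈ 1.213 m/s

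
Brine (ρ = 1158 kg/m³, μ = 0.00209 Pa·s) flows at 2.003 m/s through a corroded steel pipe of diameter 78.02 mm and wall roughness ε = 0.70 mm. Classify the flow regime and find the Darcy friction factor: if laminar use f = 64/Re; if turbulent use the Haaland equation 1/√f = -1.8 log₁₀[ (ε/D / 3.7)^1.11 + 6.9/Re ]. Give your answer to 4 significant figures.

Re = ρVD/μ = 1158·2.003·0.07802/0.00209 = 8.659e+04.
Re > 4000 → turbulent. ε/D = 0.0007/0.07802 = 0.00897; Haaland: 1/√f = -1.8 log₁₀[0.00125 + 7.97e-05] = 5.177, so f = 0.03731.

f ≈ 0.03731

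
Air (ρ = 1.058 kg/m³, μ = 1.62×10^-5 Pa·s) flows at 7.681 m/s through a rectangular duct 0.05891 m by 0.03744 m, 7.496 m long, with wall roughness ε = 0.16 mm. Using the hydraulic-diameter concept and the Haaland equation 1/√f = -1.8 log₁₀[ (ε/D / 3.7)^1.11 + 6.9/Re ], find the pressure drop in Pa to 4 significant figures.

ΔP ≈ 160.9 Pa

Hydraulic diameter D_h = 4A/P = 4·(0.05891·0.03744)/(2·(0.05891+0.03744)) = 0.008822/0.1927 = 0.04578 m.
Re = ρVD_h/μ = 1.058·7.681·0.04578/1.62e-05 = 2.297e+04.
ε/D_h = 0.00016/0.04578 = 0.00349; Haaland gives 1/√f = -1.8 log₁₀[0.000439+0.0003] = 5.636, so f = 0.03148.
ΔP = f(L/D_h)(ρV²/2) = 0.03148·7.496/0.04578·31.21 = 160.9 Pa.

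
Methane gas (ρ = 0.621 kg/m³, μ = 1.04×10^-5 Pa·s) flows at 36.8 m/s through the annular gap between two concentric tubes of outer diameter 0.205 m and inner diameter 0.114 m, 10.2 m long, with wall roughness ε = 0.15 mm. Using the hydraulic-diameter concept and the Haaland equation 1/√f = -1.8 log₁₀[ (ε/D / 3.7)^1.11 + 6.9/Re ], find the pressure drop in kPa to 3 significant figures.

Hydraulic diameter D_h = 4A/P = D_o - D_i = 0.205 - 0.114 = 0.091 m.
Re = ρVD_h/μ = 0.621·36.8·0.091/1.04e-05 = 2e+05.
ε/D_h = 0.00015/0.091 = 0.00165; Haaland gives 1/√f = -1.8 log₁₀[0.000191+3.45e-05] = 6.566, so f = 0.0232.
ΔP = f(L/D_h)(ρV²/2) = 0.0232·10.2/0.091·420.5 = 1093 Pa.
ΔP = 1.09 kPa.

ΔP ≈ 1.09 kPa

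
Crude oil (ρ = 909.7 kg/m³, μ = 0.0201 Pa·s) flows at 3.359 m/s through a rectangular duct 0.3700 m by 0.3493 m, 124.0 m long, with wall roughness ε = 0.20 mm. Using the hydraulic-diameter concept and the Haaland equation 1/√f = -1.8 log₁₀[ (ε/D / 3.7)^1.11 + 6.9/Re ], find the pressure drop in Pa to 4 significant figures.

Hydraulic diameter D_h = 4A/P = 4·(0.37·0.3493)/(2·(0.37+0.3493)) = 0.517/1.439 = 0.3594 m.
Re = ρVD_h/μ = 909.7·3.359·0.3594/0.0201 = 5.463e+04.
ε/D_h = 0.0002/0.3594 = 0.000557; Haaland gives 1/√f = -1.8 log₁₀[5.71e-05+0.000126] = 6.726, so f = 0.02211.
ΔP = f(L/D_h)(ρV²/2) = 0.02211·124/0.3594·5132 = 3.915e+04 Pa.

ΔP ≈ 39150 Pa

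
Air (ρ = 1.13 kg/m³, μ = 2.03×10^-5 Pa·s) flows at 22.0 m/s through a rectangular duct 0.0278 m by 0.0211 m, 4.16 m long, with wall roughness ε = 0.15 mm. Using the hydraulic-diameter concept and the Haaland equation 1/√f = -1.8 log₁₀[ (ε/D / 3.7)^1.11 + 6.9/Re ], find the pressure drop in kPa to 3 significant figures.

ΔP ≈ 1.66 kPa

Hydraulic diameter D_h = 4A/P = 4·(0.0278·0.0211)/(2·(0.0278+0.0211)) = 0.002346/0.0978 = 0.02399 m.
Re = ρVD_h/μ = 1.13·22·0.02399/2.03e-05 = 2.938e+04.
ε/D_h = 0.00015/0.02399 = 0.00625; Haaland gives 1/√f = -1.8 log₁₀[0.000837+0.000235] = 5.346, so f = 0.035.
ΔP = f(L/D_h)(ρV²/2) = 0.035·4.16/0.02399·273.5 = 1659 Pa.
ΔP = 1.66 kPa.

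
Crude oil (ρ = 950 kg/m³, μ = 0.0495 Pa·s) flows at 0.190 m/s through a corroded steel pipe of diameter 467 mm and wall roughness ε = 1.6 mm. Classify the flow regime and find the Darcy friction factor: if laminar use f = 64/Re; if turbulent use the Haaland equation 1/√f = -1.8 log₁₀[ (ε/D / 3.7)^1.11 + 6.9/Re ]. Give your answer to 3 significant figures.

f ≈ 0.0376

Re = ρVD/μ = 950·0.19·0.467/0.0495 = 1703.
Re < 2300 → laminar, so f = 64/Re = 0.03758 (roughness is irrelevant in laminar flow).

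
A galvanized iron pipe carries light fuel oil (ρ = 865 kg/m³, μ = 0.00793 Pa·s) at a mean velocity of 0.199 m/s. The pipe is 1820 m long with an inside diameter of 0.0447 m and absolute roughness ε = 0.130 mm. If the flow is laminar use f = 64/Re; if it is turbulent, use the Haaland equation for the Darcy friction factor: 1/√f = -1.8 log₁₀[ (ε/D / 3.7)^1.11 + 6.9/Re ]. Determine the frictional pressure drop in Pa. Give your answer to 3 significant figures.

Reynolds number Re = ρVD/μ = 865 · 0.199 · 0.0447 / 0.00793 = 970.3.
Re < 2300 → laminar flow, so f = 64/Re = 64/970.3 = 0.06596 (the turbulent correlation is not needed).
Darcy-Weisbach: ΔP = f(L/D)(ρV²/2) = 0.06596·(1820/0.0447)·(865·0.199²/2) = 0.06596·4.072e+04·17.13 = 4.6e+04 Pa.

ΔP ≈ 46000 Pa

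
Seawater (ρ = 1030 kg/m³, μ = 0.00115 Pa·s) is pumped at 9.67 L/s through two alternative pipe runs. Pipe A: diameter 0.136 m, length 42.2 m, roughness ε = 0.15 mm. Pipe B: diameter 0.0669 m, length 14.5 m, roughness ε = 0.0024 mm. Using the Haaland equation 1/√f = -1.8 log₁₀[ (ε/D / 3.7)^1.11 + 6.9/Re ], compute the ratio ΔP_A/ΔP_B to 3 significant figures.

ΔP_A/ΔP_B ≈ 0.117

Pipe A: V = Q/A = 0.00967/0.01453 = 0.6657 m/s; Re = 8.108e+04; ε/D = 0.0011; Haaland → f = 0.02274; ΔP_A = f(L/D)(ρV²/2) = 1611 Pa.
Pipe B: V = Q/A = 0.00967/0.003515 = 2.751 m/s; Re = 1.648e+05; ε/D = 3.59e-05; Haaland → f = 0.0163; ΔP_B = f(L/D)(ρV²/2) = 1.377e+04 Pa.
ΔP_A/ΔP_B = 1611/1.377e+04 = 0.117.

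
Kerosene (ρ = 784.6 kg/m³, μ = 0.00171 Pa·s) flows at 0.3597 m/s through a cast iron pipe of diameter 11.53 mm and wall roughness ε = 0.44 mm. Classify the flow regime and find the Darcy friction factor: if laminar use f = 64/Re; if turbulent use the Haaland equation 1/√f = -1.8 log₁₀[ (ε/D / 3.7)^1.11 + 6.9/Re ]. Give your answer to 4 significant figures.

Re = ρVD/μ = 784.6·0.3597·0.01153/0.00171 = 1903.
Re < 2300 → laminar, so f = 64/Re = 0.03363 (roughness is irrelevant in laminar flow).

f ≈ 0.03363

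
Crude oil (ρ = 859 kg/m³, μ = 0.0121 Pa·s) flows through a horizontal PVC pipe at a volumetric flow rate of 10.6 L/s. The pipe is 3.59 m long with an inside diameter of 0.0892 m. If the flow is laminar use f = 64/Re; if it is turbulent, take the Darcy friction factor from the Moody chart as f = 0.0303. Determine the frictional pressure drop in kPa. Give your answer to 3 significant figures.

Q = 10.6 L/s = 10.6/1000 = 0.0106 m³/s.
Cross-sectional area A = πD²/4 = π(0.0892)²/4 = 0.006249 m²; mean velocity V = Q/A = 0.0106/0.006249 = 1.696 m/s.
Reynolds number Re = ρVD/μ = 859 · 1.696 · 0.0892 / 0.0121 = 1.074e+04.
Re > 4000 → turbulent; use the Moody-chart value f = 0.0303.
Darcy-Weisbach: ΔP = f(L/D)(ρV²/2) = 0.0303·(3.59/0.0892)·(859·1.696²/2) = 0.0303·40.25·1236 = 1507 Pa.
ΔP = 1507 Pa = 1.51 kPa.

ΔP ≈ 1.51 kPa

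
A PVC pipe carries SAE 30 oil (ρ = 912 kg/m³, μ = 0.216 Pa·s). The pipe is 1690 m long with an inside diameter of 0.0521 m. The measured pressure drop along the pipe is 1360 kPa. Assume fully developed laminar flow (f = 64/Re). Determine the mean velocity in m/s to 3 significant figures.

V ≈ 0.316 m/s

For laminar flow, f = 64/Re with Re = ρVD/μ, so Darcy-Weisbach reduces to ΔP = 32μLV/D². Solving for V: V = ΔP·D²/(32μL) = 1.36e+06·(0.0521)²/(32·0.216·1690) = 0.316 m/s.
Check: Re = ρVD/μ = 912·0.316·0.0521/0.216 = 69.52 < 2300, so the laminar assumption holds.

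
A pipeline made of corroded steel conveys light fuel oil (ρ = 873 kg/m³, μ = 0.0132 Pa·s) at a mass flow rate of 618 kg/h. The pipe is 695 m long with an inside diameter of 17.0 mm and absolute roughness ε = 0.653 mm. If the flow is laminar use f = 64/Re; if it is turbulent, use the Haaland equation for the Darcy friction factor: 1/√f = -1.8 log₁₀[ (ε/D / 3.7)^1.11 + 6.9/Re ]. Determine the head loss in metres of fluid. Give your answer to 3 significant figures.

h_f ≈ 103 m

ṁ = 618 kg/h = 618/3600 = 0.1717 kg/s.
A = πD²/4 = π(0.017)²/4 = 0.000227 m²; mean velocity V = ṁ/(ρA) = 0.1717/(873 · 0.000227) = 0.8663 m/s.
Reynolds number Re = ρVD/μ = 873 · 0.8663 · 0.017 / 0.0132 = 974.
Re < 2300 → laminar flow, so f = 64/Re = 64/974 = 0.06571 (the turbulent correlation is not needed).
Darcy-Weisbach: ΔP = f(L/D)(ρV²/2) = 0.06571·(695/0.017)·(873·0.8663²/2) = 0.06571·4.088e+04·327.6 = 8.8e+05 Pa.
Head loss h_f = ΔP/(ρg) = 8.8e+05/(873·9.81) = 103 m.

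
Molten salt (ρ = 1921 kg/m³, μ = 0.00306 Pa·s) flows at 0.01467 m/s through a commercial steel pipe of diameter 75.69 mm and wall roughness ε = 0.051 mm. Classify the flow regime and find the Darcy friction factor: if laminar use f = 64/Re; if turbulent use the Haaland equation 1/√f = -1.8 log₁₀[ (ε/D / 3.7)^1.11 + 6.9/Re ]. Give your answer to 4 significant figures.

f ≈ 0.09181

Re = ρVD/μ = 1921·0.01467·0.07569/0.00306 = 697.1.
Re < 2300 → laminar, so f = 64/Re = 0.09181 (roughness is irrelevant in laminar flow).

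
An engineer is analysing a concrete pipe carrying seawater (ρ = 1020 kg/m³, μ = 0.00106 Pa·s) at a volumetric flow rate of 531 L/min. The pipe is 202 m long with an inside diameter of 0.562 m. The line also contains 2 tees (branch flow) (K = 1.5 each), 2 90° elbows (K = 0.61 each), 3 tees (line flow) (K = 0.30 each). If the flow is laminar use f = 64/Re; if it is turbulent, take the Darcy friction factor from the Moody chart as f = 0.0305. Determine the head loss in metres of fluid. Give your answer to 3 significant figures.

Q = 531 L/min = 531/60000 = 0.00885 m³/s.
Cross-sectional area A = πD²/4 = π(0.562)²/4 = 0.2481 m²; mean velocity V = Q/A = 0.00885/0.2481 = 0.03568 m/s.
Reynolds number Re = ρVD/μ = 1020 · 0.03568 · 0.562 / 0.00106 = 1.929e+04.
Re > 4000 → turbulent; use the Moody-chart value f = 0.0305.
Total minor-loss coefficient ΣK = 2·1.5 + 2·0.61 + 3·0.3 = 5.12.
ΔP = [f·L/D + ΣK]·(ρV²/2) = [0.0305·202/0.562 + 5.12]·(1020·0.03568²/2) = [10.96 + 5.12]·0.6491 = 10.44 Pa.
Head loss h_f = ΔP/(ρg) = 10.44/(1020·9.81) = 0.00104 m.

h_f ≈ 0.00104 m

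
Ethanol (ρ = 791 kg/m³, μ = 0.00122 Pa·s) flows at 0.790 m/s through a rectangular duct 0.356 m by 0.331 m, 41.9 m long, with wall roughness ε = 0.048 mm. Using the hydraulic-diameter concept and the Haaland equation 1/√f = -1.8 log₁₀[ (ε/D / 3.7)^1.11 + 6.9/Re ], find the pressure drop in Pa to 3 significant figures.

ΔP ≈ 506 Pa

Hydraulic diameter D_h = 4A/P = 4·(0.356·0.331)/(2·(0.356+0.331)) = 0.4713/1.374 = 0.343 m.
Re = ρVD_h/μ = 791·0.79·0.343/0.00122 = 1.757e+05.
ε/D_h = 4.8e-05/0.343 = 0.00014; Haaland gives 1/√f = -1.8 log₁₀[1.23e-05+3.93e-05] = 7.717, so f = 0.01679.
ΔP = f(L/D_h)(ρV²/2) = 0.01679·41.9/0.343·246.8 = 506.2 Pa.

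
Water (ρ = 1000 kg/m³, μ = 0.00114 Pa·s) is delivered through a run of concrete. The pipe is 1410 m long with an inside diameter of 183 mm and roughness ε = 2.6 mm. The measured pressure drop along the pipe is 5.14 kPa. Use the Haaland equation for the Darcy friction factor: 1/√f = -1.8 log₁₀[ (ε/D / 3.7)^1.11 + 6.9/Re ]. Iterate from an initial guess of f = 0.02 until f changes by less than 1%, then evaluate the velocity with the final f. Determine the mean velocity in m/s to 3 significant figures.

Rearranging Darcy-Weisbach: V = √(2·ΔP·D/(f·L·ρ)). With ε/D = 0.0026/0.183 = 0.0142, iterate starting from f = 0.02:
  f = 0.02 → V = √(2·5140·0.183/(0.02·1410·1000)) = 0.2583 m/s; Re = ρVD/μ = 4.146e+04; f → 0.04402
  f = 0.04402 → V = 0.1741 m/s; Re = 2.795e+04; f → 0.04453
  f = 0.04453 → V = 0.1731 m/s; Re = 2.779e+04; f → 0.04454
Converged (Δf/f < 1%). With the final f = 0.04454: V = √(2·5140·0.183/(0.04454·1410·1000)) = 0.1731 m/s.

V ≈ 0.173 m/s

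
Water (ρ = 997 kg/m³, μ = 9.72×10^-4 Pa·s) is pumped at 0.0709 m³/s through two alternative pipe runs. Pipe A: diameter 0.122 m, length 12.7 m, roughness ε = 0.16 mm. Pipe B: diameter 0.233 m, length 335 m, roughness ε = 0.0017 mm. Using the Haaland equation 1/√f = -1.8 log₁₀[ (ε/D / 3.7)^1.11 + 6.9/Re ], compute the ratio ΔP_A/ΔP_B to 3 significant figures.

ΔP_A/ΔP_B ≈ 1.50

Pipe A: V = Q/A = 0.0709/0.01169 = 6.065 m/s; Re = 7.59e+05; ε/D = 0.00131; Haaland → f = 0.02133; ΔP_A = f(L/D)(ρV²/2) = 4.071e+04 Pa.
Pipe B: V = Q/A = 0.0709/0.04264 = 1.663 m/s; Re = 3.974e+05; ε/D = 7.3e-06; Haaland → f = 0.01369; ΔP_B = f(L/D)(ρV²/2) = 2.712e+04 Pa.
ΔP_A/ΔP_B = 4.071e+04/2.712e+04 = 1.50.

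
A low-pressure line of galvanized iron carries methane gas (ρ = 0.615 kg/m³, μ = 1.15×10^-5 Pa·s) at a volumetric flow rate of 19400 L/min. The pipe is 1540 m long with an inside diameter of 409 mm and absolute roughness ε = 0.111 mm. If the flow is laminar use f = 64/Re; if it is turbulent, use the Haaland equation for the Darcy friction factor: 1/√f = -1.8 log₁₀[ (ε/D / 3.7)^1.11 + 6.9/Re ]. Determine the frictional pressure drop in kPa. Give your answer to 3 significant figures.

Q = 19400 L/min = 19400/60000 = 0.3233 m³/s.
Cross-sectional area A = πD²/4 = π(0.409)²/4 = 0.1314 m²; mean velocity V = Q/A = 0.3233/0.1314 = 2.461 m/s.
Reynolds number Re = ρVD/μ = 0.615 · 2.461 · 0.409 / 1.15e-05 = 5.383e+04.
Re > 4000 → turbulent. Relative roughness ε/D = 0.000111/0.409 = 0.000271. Haaland: 1/√f = -1.8 log₁₀[(0.000271/3.7)^1.11 + 6.9/5.383e+04] = -1.8 log₁₀[2.57e-05 + 0.000128] = 6.863, so f = 0.02123.
Darcy-Weisbach: ΔP = f(L/D)(ρV²/2) = 0.02123·(1540/0.409)·(0.615·2.461²/2) = 0.02123·3765·1.862 = 148.9 Pa.
ΔP = 148.9 Pa = 0.149 kPa.

ΔP ≈ 0.149 kPa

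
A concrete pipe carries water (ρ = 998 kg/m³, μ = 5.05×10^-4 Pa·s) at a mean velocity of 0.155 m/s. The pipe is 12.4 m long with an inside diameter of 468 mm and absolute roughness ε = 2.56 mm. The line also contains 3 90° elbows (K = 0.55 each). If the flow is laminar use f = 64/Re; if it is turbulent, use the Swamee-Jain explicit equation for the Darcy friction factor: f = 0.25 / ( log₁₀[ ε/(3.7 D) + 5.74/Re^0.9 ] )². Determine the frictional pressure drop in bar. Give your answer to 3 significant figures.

Reynolds number Re = ρVD/μ = 998 · 0.155 · 0.468 / 0.000505 = 1.434e+05.
Re > 4000 → turbulent. Relative roughness ε/D = 0.00256/0.468 = 0.00547. Swamee-Jain: f = 0.25/(log₁₀[0.00547/3.7 + 5.74/1.434e+05^0.9])² = 0.25/(log₁₀[0.00148 + 0.000131])² = 0.25/(-2.793)² = 0.03204.
Total minor-loss coefficient ΣK = 3·0.55 = 1.65.
ΔP = [f·L/D + ΣK]·(ρV²/2) = [0.03204·12.4/0.468 + 1.65]·(998·0.155²/2) = [0.849 + 1.65]·11.99 = 29.96 Pa.
ΔP = 29.96 Pa = 3.00×10^-4 bar.

ΔP ≈ 3.00×10^-4 bar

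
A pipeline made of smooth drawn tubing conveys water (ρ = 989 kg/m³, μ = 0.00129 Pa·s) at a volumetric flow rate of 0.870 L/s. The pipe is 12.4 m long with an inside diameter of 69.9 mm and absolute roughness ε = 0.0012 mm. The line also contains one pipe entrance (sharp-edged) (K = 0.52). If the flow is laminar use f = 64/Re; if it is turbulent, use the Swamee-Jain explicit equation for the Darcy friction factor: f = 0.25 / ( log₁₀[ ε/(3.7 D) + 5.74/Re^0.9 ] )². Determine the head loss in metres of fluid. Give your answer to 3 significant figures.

Q = 0.870 L/s = 0.870/1000 = 0.00087 m³/s.
Cross-sectional area A = πD²/4 = π(0.0699)²/4 = 0.003837 m²; mean velocity V = Q/A = 0.00087/0.003837 = 0.2267 m/s.
Reynolds number Re = ρVD/μ = 989 · 0.2267 · 0.0699 / 0.00129 = 1.215e+04.
Re > 4000 → turbulent. Relative roughness ε/D = 1.2e-06/0.0699 = 1.72e-05. Swamee-Jain: f = 0.25/(log₁₀[1.72e-05/3.7 + 5.74/1.215e+04^0.9])² = 0.25/(log₁₀[4.64e-06 + 0.00121])² = 0.25/(-2.916)² = 0.02941.
Total minor-loss coefficient ΣK = 1·0.52 = 0.52.
ΔP = [f·L/D + ΣK]·(ρV²/2) = [0.02941·12.4/0.0699 + 0.52]·(989·0.2267²/2) = [5.217 + 0.52]·25.42 = 145.8 Pa.
Head loss h_f = ΔP/(ρg) = 145.8/(989·9.81) = 0.0150 m.

h_f ≈ 0.0150 m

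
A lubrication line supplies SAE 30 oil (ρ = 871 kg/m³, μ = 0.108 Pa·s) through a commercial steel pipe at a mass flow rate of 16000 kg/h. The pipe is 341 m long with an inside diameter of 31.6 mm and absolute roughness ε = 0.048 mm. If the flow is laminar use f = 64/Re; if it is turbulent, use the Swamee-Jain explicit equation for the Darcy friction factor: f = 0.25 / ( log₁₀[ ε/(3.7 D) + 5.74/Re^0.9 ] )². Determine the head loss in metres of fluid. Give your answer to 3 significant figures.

ṁ = 16000 kg/h = 16000/3600 = 4.444 kg/s.
A = πD²/4 = π(0.0316)²/4 = 0.0007843 m²; mean velocity V = ṁ/(ρA) = 4.444/(871 · 0.0007843) = 6.506 m/s.
Reynolds number Re = ρVD/μ = 871 · 6.506 · 0.0316 / 0.108 = 1658.
Re < 2300 → laminar flow, so f = 64/Re = 64/1658 = 0.0386 (the turbulent correlation is not needed).
Darcy-Weisbach: ΔP = f(L/D)(ρV²/2) = 0.0386·(341/0.0316)·(871·6.506²/2) = 0.0386·1.079e+04·1.844e+04 = 7.679e+06 Pa.
Head loss h_f = ΔP/(ρg) = 7.679e+06/(871·9.81) = 899 m.

h_f ≈ 899 m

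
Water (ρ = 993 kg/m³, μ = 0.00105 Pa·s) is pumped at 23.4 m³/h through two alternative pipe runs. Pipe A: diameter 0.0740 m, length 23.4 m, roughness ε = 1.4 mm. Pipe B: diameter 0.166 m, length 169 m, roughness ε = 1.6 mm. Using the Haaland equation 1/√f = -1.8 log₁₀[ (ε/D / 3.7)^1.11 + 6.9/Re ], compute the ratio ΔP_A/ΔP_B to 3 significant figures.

Pipe A: V = Q/A = 0.0065/0.004301 = 1.511 m/s; Re = 1.058e+05; ε/D = 0.0189; Haaland → f = 0.04808; ΔP_A = f(L/D)(ρV²/2) = 1.724e+04 Pa.
Pipe B: V = Q/A = 0.0065/0.02164 = 0.3003 m/s; Re = 4.715e+04; ε/D = 0.00964; Haaland → f = 0.0387; ΔP_B = f(L/D)(ρV²/2) = 1765 Pa.
ΔP_A/ΔP_B = 1.724e+04/1765 = 9.77.

ΔP_A/ΔP_B ≈ 9.77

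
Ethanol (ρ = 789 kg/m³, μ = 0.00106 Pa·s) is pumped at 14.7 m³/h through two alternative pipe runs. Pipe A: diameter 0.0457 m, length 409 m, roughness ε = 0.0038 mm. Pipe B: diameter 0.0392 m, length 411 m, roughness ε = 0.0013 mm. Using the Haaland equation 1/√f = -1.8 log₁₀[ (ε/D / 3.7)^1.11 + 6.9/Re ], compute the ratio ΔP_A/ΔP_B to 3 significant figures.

Pipe A: V = Q/A = 0.004083/0.00164 = 2.489 m/s; Re = 8.468e+04; ε/D = 8.32e-05; Haaland → f = 0.01878; ΔP_A = f(L/D)(ρV²/2) = 4.11e+05 Pa.
Pipe B: V = Q/A = 0.004083/0.001207 = 3.383 m/s; Re = 9.872e+04; ε/D = 3.32e-05; Haaland → f = 0.018; ΔP_B = f(L/D)(ρV²/2) = 8.525e+05 Pa.
ΔP_A/ΔP_B = 4.11e+05/8.525e+05 = 0.482.

ΔP_A/ΔP_B ≈ 0.482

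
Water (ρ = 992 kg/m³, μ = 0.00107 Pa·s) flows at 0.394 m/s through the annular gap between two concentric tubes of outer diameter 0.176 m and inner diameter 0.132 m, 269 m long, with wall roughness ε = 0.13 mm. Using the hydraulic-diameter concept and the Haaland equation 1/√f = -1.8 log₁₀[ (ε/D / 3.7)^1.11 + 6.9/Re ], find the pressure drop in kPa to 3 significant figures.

Hydraulic diameter D_h = 4A/P = D_o - D_i = 0.176 - 0.132 = 0.044 m.
Re = ρVD_h/μ = 992·0.394·0.044/0.00107 = 1.607e+04.
ε/D_h = 0.00013/0.044 = 0.00295; Haaland gives 1/√f = -1.8 log₁₀[0.000364+0.000429] = 5.581, so f = 0.03211.
ΔP = f(L/D_h)(ρV²/2) = 0.03211·269/0.044·77 = 1.511e+04 Pa.
ΔP = 15.1 kPa.

ΔP ≈ 15.1 kPa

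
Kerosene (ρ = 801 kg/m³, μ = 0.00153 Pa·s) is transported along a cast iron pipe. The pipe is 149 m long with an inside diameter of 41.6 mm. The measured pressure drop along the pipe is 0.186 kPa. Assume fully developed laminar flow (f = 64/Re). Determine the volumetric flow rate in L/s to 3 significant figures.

Q ≈ 0.0600 L/s

For laminar flow, f = 64/Re with Re = ρVD/μ, so Darcy-Weisbach reduces to ΔP = 32μLV/D². Solving for V: V = ΔP·D²/(32μL) = 186·(0.0416)²/(32·0.00153·149) = 0.04412 m/s.
Check: Re = ρVD/μ = 801·0.04412·0.0416/0.00153 = 961 < 2300, so the laminar assumption holds.
Q = V·A = 0.04412·(π/4·0.0416²) = 5.997e-05 m³/s = 0.0600 L/s.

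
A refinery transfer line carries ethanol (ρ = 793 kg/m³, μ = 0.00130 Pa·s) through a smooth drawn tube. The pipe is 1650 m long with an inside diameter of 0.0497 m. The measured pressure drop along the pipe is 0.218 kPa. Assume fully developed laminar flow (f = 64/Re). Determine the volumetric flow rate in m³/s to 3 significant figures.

Q ≈ 1.52×10^-5 m³/s

For laminar flow, f = 64/Re with Re = ρVD/μ, so Darcy-Weisbach reduces to ΔP = 32μLV/D². Solving for V: V = ΔP·D²/(32μL) = 218·(0.0497)²/(32·0.0013·1650) = 0.007845 m/s.
Check: Re = ρVD/μ = 793·0.007845·0.0497/0.0013 = 237.8 < 2300, so the laminar assumption holds.
Q = V·A = 0.007845·(π/4·0.0497²) = 1.522e-05 m³/s = 1.52×10^-5 m³/s.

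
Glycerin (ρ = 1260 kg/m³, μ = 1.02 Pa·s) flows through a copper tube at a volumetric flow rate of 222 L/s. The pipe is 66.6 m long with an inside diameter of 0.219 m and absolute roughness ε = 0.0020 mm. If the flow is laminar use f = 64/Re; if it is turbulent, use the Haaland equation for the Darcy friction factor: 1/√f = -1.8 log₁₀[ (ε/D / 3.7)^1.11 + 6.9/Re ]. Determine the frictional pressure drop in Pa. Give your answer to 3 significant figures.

Q = 222 L/s = 222/1000 = 0.222 m³/s.
Cross-sectional area A = πD²/4 = π(0.219)²/4 = 0.03767 m²; mean velocity V = Q/A = 0.222/0.03767 = 5.894 m/s.
Reynolds number Re = ρVD/μ = 1260 · 5.894 · 0.219 / 1.02 = 1594.
Re < 2300 → laminar flow, so f = 64/Re = 64/1594 = 0.04014 (the turbulent correlation is not needed).
Darcy-Weisbach: ΔP = f(L/D)(ρV²/2) = 0.04014·(66.6/0.219)·(1260·5.894²/2) = 0.04014·304.1·2.188e+04 = 2.671e+05 Pa.

ΔP ≈ 267000 Pa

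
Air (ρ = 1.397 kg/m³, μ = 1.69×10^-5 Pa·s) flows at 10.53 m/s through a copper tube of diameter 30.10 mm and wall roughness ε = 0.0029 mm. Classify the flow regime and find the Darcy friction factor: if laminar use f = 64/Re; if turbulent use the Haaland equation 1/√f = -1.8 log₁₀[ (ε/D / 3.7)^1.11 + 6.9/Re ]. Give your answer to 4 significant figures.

Re = ρVD/μ = 1.397·10.53·0.0301/1.69e-05 = 2.62e+04.
Re > 4000 → turbulent. ε/D = 2.9e-06/0.0301 = 9.63e-05; Haaland: 1/√f = -1.8 log₁₀[8.15e-06 + 0.000263] = 6.419, so f = 0.02427.

f ≈ 0.02427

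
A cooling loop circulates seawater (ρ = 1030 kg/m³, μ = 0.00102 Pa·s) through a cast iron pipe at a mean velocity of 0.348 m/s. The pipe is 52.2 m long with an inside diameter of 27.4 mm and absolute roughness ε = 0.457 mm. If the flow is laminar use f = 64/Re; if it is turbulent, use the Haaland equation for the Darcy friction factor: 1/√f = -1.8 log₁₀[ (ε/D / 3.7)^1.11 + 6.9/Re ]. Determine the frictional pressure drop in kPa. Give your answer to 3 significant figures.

Reynolds number Re = ρVD/μ = 1030 · 0.348 · 0.0274 / 0.00102 = 9629.
Re > 4000 → turbulent. Relative roughness ε/D = 0.000457/0.0274 = 0.0167. Haaland: 1/√f = -1.8 log₁₀[(0.0167/3.7)^1.11 + 6.9/9629] = -1.8 log₁₀[0.00249 + 0.000717] = 4.49, so f = 0.04961.
Darcy-Weisbach: ΔP = f(L/D)(ρV²/2) = 0.04961·(52.2/0.0274)·(1030·0.348²/2) = 0.04961·1905·62.37 = 5895 Pa.
ΔP = 5895 Pa = 5.89 kPa.

ΔP ≈ 5.89 kPa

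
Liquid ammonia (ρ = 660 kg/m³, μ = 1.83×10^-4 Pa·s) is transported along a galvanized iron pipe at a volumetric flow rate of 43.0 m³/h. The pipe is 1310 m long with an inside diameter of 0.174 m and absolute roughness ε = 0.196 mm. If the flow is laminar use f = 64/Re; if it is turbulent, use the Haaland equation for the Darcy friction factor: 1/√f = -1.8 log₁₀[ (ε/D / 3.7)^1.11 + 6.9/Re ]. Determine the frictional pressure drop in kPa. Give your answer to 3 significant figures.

ΔP ≈ 13.2 kPa

Q = 43.0 m³/h = 43.0/3600 = 0.01194 m³/s.
Cross-sectional area A = πD²/4 = π(0.174)²/4 = 0.02378 m²; mean velocity V = Q/A = 0.01194/0.02378 = 0.5023 m/s.
Reynolds number Re = ρVD/μ = 660 · 0.5023 · 0.174 / 0.000183 = 3.152e+05.
Re > 4000 → turbulent. Relative roughness ε/D = 0.000196/0.174 = 0.00113. Haaland: 1/√f = -1.8 log₁₀[(0.00113/3.7)^1.11 + 6.9/3.152e+05] = -1.8 log₁₀[0.000125 + 2.19e-05] = 6.9, so f = 0.02101.
Darcy-Weisbach: ΔP = f(L/D)(ρV²/2) = 0.02101·(1310/0.174)·(660·0.5023²/2) = 0.02101·7529·83.27 = 1.317e+04 Pa.
ΔP = 1.317e+04 Pa = 13.2 kPa.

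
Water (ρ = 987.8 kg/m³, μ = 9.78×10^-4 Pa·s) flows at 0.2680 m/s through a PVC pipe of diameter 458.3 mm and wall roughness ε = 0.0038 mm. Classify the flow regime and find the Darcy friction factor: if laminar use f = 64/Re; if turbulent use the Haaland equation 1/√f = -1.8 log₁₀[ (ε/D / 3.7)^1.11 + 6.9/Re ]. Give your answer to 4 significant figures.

Re = ρVD/μ = 987.8·0.268·0.4583/0.000978 = 1.241e+05.
Re > 4000 → turbulent. ε/D = 3.8e-06/0.4583 = 8.29e-06; Haaland: 1/√f = -1.8 log₁₀[5.36e-07 + 5.56e-05] = 7.651, so f = 0.01708.

f ≈ 0.01708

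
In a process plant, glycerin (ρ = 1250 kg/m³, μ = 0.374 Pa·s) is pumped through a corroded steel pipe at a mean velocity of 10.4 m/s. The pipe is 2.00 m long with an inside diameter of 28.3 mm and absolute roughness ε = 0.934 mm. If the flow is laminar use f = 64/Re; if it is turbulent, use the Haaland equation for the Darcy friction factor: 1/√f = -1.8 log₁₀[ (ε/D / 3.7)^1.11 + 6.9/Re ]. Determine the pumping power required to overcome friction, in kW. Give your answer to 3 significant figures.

Reynolds number Re = ρVD/μ = 1250 · 10.4 · 0.0283 / 0.374 = 983.7.
Re < 2300 → laminar flow, so f = 64/Re = 64/983.7 = 0.06506 (the turbulent correlation is not needed).
Darcy-Weisbach: ΔP = f(L/D)(ρV²/2) = 0.06506·(2/0.0283)·(1250·10.4²/2) = 0.06506·70.67·6.76e+04 = 3.108e+05 Pa.
Q = V·A = 10.4·0.000629 = 0.006542 m³/s.
Pumping power P = QΔP = 0.006542·3.108e+05 = 2033 W = 2.03 kW.

P ≈ 2.03 kW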